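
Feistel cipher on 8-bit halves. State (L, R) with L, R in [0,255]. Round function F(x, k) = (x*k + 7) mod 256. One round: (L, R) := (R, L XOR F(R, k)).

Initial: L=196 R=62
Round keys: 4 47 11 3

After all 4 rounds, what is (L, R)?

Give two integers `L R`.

Round 1 (k=4): L=62 R=59
Round 2 (k=47): L=59 R=226
Round 3 (k=11): L=226 R=134
Round 4 (k=3): L=134 R=123

Answer: 134 123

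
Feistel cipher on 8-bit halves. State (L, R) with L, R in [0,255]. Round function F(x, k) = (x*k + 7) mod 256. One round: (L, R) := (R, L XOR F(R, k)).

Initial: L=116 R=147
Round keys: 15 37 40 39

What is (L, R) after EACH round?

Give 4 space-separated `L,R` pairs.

Round 1 (k=15): L=147 R=208
Round 2 (k=37): L=208 R=132
Round 3 (k=40): L=132 R=119
Round 4 (k=39): L=119 R=172

Answer: 147,208 208,132 132,119 119,172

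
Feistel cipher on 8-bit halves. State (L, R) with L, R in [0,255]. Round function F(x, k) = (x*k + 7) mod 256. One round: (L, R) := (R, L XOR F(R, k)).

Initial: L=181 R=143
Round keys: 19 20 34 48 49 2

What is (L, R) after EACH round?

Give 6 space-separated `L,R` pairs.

Round 1 (k=19): L=143 R=17
Round 2 (k=20): L=17 R=212
Round 3 (k=34): L=212 R=62
Round 4 (k=48): L=62 R=115
Round 5 (k=49): L=115 R=52
Round 6 (k=2): L=52 R=28

Answer: 143,17 17,212 212,62 62,115 115,52 52,28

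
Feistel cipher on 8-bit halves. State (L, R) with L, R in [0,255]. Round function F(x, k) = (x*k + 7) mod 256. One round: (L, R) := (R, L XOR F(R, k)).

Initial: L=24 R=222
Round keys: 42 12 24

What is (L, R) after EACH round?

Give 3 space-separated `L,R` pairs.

Answer: 222,107 107,213 213,148

Derivation:
Round 1 (k=42): L=222 R=107
Round 2 (k=12): L=107 R=213
Round 3 (k=24): L=213 R=148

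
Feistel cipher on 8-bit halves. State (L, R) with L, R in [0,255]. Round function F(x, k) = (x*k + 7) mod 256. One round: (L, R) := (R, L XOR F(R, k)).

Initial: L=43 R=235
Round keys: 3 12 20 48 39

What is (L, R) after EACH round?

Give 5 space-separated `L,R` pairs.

Answer: 235,227 227,64 64,228 228,135 135,124

Derivation:
Round 1 (k=3): L=235 R=227
Round 2 (k=12): L=227 R=64
Round 3 (k=20): L=64 R=228
Round 4 (k=48): L=228 R=135
Round 5 (k=39): L=135 R=124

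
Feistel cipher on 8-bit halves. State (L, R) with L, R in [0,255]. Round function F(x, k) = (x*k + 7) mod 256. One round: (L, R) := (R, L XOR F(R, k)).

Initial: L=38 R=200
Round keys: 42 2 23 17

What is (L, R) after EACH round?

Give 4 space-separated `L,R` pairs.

Round 1 (k=42): L=200 R=241
Round 2 (k=2): L=241 R=33
Round 3 (k=23): L=33 R=15
Round 4 (k=17): L=15 R=39

Answer: 200,241 241,33 33,15 15,39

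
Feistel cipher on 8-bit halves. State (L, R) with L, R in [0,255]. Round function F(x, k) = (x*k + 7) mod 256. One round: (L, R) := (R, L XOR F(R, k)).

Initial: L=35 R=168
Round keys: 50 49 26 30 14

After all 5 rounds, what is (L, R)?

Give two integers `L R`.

Answer: 54 250

Derivation:
Round 1 (k=50): L=168 R=244
Round 2 (k=49): L=244 R=19
Round 3 (k=26): L=19 R=1
Round 4 (k=30): L=1 R=54
Round 5 (k=14): L=54 R=250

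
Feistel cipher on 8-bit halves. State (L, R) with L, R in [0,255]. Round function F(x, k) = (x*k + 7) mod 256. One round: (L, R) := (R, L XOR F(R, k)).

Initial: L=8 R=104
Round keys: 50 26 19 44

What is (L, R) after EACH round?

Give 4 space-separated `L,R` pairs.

Round 1 (k=50): L=104 R=95
Round 2 (k=26): L=95 R=197
Round 3 (k=19): L=197 R=249
Round 4 (k=44): L=249 R=22

Answer: 104,95 95,197 197,249 249,22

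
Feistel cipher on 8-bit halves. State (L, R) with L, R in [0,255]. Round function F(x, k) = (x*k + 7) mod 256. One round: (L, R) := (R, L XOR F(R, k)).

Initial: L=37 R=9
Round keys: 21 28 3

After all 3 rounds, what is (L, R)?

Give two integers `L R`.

Round 1 (k=21): L=9 R=225
Round 2 (k=28): L=225 R=170
Round 3 (k=3): L=170 R=228

Answer: 170 228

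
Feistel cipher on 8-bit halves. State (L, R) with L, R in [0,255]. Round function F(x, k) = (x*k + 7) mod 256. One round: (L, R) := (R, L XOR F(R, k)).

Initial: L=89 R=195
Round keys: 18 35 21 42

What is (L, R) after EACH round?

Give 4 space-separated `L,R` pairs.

Round 1 (k=18): L=195 R=228
Round 2 (k=35): L=228 R=240
Round 3 (k=21): L=240 R=83
Round 4 (k=42): L=83 R=85

Answer: 195,228 228,240 240,83 83,85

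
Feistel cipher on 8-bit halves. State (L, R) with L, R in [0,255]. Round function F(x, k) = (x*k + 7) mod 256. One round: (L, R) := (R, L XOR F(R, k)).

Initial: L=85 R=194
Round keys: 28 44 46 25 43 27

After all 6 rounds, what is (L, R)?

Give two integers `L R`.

Round 1 (k=28): L=194 R=106
Round 2 (k=44): L=106 R=253
Round 3 (k=46): L=253 R=23
Round 4 (k=25): L=23 R=187
Round 5 (k=43): L=187 R=103
Round 6 (k=27): L=103 R=95

Answer: 103 95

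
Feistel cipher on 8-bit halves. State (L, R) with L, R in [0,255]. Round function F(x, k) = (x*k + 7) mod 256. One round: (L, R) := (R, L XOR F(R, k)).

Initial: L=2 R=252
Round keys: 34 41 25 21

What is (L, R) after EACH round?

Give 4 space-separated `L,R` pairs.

Round 1 (k=34): L=252 R=125
Round 2 (k=41): L=125 R=240
Round 3 (k=25): L=240 R=10
Round 4 (k=21): L=10 R=41

Answer: 252,125 125,240 240,10 10,41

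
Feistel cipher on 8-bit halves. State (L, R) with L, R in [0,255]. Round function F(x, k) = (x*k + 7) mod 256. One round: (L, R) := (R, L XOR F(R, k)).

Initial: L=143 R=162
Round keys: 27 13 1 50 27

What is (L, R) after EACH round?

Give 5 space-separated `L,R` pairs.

Answer: 162,146 146,211 211,72 72,196 196,251

Derivation:
Round 1 (k=27): L=162 R=146
Round 2 (k=13): L=146 R=211
Round 3 (k=1): L=211 R=72
Round 4 (k=50): L=72 R=196
Round 5 (k=27): L=196 R=251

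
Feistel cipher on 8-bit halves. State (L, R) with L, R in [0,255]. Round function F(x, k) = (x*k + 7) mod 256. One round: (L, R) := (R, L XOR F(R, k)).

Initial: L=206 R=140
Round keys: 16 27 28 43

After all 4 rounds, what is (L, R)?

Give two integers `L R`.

Answer: 230 223

Derivation:
Round 1 (k=16): L=140 R=9
Round 2 (k=27): L=9 R=118
Round 3 (k=28): L=118 R=230
Round 4 (k=43): L=230 R=223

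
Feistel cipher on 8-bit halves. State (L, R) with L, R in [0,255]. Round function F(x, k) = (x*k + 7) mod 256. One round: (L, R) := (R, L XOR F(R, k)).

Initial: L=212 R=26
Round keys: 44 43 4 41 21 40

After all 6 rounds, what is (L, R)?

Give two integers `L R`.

Round 1 (k=44): L=26 R=171
Round 2 (k=43): L=171 R=218
Round 3 (k=4): L=218 R=196
Round 4 (k=41): L=196 R=177
Round 5 (k=21): L=177 R=72
Round 6 (k=40): L=72 R=246

Answer: 72 246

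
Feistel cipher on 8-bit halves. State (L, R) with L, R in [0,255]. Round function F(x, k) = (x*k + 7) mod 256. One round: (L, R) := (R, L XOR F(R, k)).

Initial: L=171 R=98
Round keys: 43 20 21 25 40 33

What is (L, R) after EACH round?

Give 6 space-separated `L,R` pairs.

Answer: 98,214 214,221 221,254 254,8 8,185 185,232

Derivation:
Round 1 (k=43): L=98 R=214
Round 2 (k=20): L=214 R=221
Round 3 (k=21): L=221 R=254
Round 4 (k=25): L=254 R=8
Round 5 (k=40): L=8 R=185
Round 6 (k=33): L=185 R=232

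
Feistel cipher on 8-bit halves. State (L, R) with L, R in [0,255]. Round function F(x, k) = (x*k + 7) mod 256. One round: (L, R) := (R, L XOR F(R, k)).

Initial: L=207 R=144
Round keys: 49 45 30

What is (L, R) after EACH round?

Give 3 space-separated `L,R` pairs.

Round 1 (k=49): L=144 R=88
Round 2 (k=45): L=88 R=239
Round 3 (k=30): L=239 R=81

Answer: 144,88 88,239 239,81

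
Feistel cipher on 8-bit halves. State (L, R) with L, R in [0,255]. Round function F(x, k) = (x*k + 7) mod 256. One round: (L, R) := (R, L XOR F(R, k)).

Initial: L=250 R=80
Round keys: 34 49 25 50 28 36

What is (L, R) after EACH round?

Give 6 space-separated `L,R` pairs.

Round 1 (k=34): L=80 R=93
Round 2 (k=49): L=93 R=132
Round 3 (k=25): L=132 R=182
Round 4 (k=50): L=182 R=23
Round 5 (k=28): L=23 R=61
Round 6 (k=36): L=61 R=140

Answer: 80,93 93,132 132,182 182,23 23,61 61,140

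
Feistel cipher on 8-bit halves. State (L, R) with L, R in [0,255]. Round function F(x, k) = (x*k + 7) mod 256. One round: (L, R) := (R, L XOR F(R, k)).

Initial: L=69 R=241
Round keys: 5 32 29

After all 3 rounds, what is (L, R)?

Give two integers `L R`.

Round 1 (k=5): L=241 R=249
Round 2 (k=32): L=249 R=214
Round 3 (k=29): L=214 R=188

Answer: 214 188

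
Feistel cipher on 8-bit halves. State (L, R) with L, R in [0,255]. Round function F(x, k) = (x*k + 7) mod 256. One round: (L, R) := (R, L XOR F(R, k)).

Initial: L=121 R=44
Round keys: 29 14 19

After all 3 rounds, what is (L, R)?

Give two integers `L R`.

Round 1 (k=29): L=44 R=122
Round 2 (k=14): L=122 R=159
Round 3 (k=19): L=159 R=174

Answer: 159 174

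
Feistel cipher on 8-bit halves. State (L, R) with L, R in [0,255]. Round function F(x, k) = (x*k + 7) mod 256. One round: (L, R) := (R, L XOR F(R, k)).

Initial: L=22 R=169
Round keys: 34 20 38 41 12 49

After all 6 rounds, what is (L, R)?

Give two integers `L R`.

Round 1 (k=34): L=169 R=111
Round 2 (k=20): L=111 R=26
Round 3 (k=38): L=26 R=140
Round 4 (k=41): L=140 R=105
Round 5 (k=12): L=105 R=127
Round 6 (k=49): L=127 R=63

Answer: 127 63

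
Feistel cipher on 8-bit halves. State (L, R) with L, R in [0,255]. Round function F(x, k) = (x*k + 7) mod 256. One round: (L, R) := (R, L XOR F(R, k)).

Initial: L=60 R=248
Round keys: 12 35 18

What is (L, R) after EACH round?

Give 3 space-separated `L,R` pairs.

Round 1 (k=12): L=248 R=155
Round 2 (k=35): L=155 R=192
Round 3 (k=18): L=192 R=28

Answer: 248,155 155,192 192,28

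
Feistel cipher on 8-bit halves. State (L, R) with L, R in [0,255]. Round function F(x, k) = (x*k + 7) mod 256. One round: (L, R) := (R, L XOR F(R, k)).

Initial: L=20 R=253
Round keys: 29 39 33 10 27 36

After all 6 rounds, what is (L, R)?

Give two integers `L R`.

Round 1 (k=29): L=253 R=164
Round 2 (k=39): L=164 R=254
Round 3 (k=33): L=254 R=97
Round 4 (k=10): L=97 R=47
Round 5 (k=27): L=47 R=157
Round 6 (k=36): L=157 R=52

Answer: 157 52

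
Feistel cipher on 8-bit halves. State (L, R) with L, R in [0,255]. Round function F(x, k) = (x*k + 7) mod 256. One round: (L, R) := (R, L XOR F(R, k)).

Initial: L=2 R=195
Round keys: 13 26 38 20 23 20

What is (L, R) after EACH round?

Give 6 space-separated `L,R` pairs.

Answer: 195,236 236,60 60,3 3,127 127,115 115,124

Derivation:
Round 1 (k=13): L=195 R=236
Round 2 (k=26): L=236 R=60
Round 3 (k=38): L=60 R=3
Round 4 (k=20): L=3 R=127
Round 5 (k=23): L=127 R=115
Round 6 (k=20): L=115 R=124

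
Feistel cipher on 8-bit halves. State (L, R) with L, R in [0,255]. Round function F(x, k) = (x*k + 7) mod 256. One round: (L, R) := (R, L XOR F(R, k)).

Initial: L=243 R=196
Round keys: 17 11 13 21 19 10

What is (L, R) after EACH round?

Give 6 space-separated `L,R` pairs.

Round 1 (k=17): L=196 R=248
Round 2 (k=11): L=248 R=107
Round 3 (k=13): L=107 R=142
Round 4 (k=21): L=142 R=198
Round 5 (k=19): L=198 R=55
Round 6 (k=10): L=55 R=235

Answer: 196,248 248,107 107,142 142,198 198,55 55,235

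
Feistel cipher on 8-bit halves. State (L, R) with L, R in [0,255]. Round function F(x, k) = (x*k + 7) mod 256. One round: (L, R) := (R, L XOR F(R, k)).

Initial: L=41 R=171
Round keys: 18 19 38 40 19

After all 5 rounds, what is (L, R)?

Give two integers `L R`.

Round 1 (k=18): L=171 R=36
Round 2 (k=19): L=36 R=24
Round 3 (k=38): L=24 R=179
Round 4 (k=40): L=179 R=231
Round 5 (k=19): L=231 R=159

Answer: 231 159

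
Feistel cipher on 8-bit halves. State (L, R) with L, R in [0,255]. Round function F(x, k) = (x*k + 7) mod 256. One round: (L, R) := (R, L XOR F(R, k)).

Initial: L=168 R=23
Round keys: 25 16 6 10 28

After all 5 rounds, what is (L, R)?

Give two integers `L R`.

Round 1 (k=25): L=23 R=238
Round 2 (k=16): L=238 R=240
Round 3 (k=6): L=240 R=73
Round 4 (k=10): L=73 R=17
Round 5 (k=28): L=17 R=170

Answer: 17 170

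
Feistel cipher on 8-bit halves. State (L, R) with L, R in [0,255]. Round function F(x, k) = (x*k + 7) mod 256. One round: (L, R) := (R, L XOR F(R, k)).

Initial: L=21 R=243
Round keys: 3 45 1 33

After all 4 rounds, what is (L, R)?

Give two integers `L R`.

Answer: 7 5

Derivation:
Round 1 (k=3): L=243 R=245
Round 2 (k=45): L=245 R=235
Round 3 (k=1): L=235 R=7
Round 4 (k=33): L=7 R=5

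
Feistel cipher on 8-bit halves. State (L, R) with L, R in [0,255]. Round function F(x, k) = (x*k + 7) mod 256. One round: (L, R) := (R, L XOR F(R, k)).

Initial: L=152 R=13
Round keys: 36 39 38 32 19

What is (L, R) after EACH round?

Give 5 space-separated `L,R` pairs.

Answer: 13,67 67,49 49,14 14,246 246,71

Derivation:
Round 1 (k=36): L=13 R=67
Round 2 (k=39): L=67 R=49
Round 3 (k=38): L=49 R=14
Round 4 (k=32): L=14 R=246
Round 5 (k=19): L=246 R=71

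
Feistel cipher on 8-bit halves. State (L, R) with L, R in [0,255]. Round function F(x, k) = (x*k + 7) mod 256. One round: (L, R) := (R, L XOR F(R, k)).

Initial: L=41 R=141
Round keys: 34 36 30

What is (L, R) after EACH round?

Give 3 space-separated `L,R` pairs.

Round 1 (k=34): L=141 R=232
Round 2 (k=36): L=232 R=42
Round 3 (k=30): L=42 R=27

Answer: 141,232 232,42 42,27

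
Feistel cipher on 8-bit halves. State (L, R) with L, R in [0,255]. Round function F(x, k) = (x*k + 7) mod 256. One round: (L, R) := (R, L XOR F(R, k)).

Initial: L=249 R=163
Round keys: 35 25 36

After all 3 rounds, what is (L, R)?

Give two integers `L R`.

Round 1 (k=35): L=163 R=169
Round 2 (k=25): L=169 R=43
Round 3 (k=36): L=43 R=186

Answer: 43 186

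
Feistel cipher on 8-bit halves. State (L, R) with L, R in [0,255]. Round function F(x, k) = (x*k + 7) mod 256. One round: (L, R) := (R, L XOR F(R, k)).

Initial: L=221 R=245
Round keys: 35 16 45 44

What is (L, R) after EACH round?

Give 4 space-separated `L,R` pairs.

Round 1 (k=35): L=245 R=91
Round 2 (k=16): L=91 R=66
Round 3 (k=45): L=66 R=250
Round 4 (k=44): L=250 R=189

Answer: 245,91 91,66 66,250 250,189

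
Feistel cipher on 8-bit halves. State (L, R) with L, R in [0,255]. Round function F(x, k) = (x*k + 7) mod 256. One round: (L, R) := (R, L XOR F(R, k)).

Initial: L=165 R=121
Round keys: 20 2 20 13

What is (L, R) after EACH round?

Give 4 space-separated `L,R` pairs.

Round 1 (k=20): L=121 R=222
Round 2 (k=2): L=222 R=186
Round 3 (k=20): L=186 R=81
Round 4 (k=13): L=81 R=158

Answer: 121,222 222,186 186,81 81,158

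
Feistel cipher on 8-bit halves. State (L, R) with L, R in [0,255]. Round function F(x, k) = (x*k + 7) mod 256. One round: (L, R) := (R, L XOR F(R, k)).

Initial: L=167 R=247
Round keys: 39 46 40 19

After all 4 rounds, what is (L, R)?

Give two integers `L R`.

Round 1 (k=39): L=247 R=15
Round 2 (k=46): L=15 R=78
Round 3 (k=40): L=78 R=56
Round 4 (k=19): L=56 R=97

Answer: 56 97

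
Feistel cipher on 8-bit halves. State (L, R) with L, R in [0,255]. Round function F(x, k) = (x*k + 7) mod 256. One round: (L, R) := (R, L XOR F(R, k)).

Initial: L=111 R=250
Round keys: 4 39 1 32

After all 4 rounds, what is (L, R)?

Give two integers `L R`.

Round 1 (k=4): L=250 R=128
Round 2 (k=39): L=128 R=125
Round 3 (k=1): L=125 R=4
Round 4 (k=32): L=4 R=250

Answer: 4 250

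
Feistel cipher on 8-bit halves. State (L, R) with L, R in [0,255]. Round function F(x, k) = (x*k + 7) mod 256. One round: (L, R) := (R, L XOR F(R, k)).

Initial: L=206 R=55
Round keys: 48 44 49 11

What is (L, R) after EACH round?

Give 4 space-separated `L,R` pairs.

Answer: 55,153 153,100 100,178 178,201

Derivation:
Round 1 (k=48): L=55 R=153
Round 2 (k=44): L=153 R=100
Round 3 (k=49): L=100 R=178
Round 4 (k=11): L=178 R=201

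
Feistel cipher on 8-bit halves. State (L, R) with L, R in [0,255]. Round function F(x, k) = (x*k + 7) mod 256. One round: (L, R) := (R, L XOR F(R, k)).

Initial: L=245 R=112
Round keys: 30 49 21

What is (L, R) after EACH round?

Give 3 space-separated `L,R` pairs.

Answer: 112,210 210,73 73,214

Derivation:
Round 1 (k=30): L=112 R=210
Round 2 (k=49): L=210 R=73
Round 3 (k=21): L=73 R=214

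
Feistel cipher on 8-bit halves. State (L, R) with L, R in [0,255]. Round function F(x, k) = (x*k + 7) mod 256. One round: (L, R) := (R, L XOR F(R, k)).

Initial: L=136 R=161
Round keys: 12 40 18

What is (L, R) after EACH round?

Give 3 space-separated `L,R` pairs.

Answer: 161,27 27,158 158,56

Derivation:
Round 1 (k=12): L=161 R=27
Round 2 (k=40): L=27 R=158
Round 3 (k=18): L=158 R=56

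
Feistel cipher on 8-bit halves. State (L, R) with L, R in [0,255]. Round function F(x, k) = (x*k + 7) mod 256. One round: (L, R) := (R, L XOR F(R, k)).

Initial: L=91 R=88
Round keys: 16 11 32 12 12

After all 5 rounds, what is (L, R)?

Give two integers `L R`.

Round 1 (k=16): L=88 R=220
Round 2 (k=11): L=220 R=35
Round 3 (k=32): L=35 R=187
Round 4 (k=12): L=187 R=232
Round 5 (k=12): L=232 R=92

Answer: 232 92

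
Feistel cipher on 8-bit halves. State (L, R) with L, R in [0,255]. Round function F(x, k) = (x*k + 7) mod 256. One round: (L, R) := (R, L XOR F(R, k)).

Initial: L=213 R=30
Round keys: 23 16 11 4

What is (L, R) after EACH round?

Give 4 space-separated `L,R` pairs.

Round 1 (k=23): L=30 R=108
Round 2 (k=16): L=108 R=217
Round 3 (k=11): L=217 R=54
Round 4 (k=4): L=54 R=6

Answer: 30,108 108,217 217,54 54,6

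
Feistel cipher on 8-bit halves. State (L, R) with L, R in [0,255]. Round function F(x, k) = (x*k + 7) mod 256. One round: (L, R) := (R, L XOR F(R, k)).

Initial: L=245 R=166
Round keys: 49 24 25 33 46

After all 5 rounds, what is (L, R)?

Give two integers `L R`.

Round 1 (k=49): L=166 R=56
Round 2 (k=24): L=56 R=225
Round 3 (k=25): L=225 R=56
Round 4 (k=33): L=56 R=222
Round 5 (k=46): L=222 R=211

Answer: 222 211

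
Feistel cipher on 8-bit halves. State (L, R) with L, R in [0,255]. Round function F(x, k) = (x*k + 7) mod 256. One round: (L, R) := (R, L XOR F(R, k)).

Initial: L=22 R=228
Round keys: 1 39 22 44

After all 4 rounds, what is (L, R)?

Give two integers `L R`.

Answer: 214 185

Derivation:
Round 1 (k=1): L=228 R=253
Round 2 (k=39): L=253 R=118
Round 3 (k=22): L=118 R=214
Round 4 (k=44): L=214 R=185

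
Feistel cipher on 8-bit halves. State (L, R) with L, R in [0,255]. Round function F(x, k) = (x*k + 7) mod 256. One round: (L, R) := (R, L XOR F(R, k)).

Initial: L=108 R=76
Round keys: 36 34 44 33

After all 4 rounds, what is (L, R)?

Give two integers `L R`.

Answer: 40 126

Derivation:
Round 1 (k=36): L=76 R=219
Round 2 (k=34): L=219 R=81
Round 3 (k=44): L=81 R=40
Round 4 (k=33): L=40 R=126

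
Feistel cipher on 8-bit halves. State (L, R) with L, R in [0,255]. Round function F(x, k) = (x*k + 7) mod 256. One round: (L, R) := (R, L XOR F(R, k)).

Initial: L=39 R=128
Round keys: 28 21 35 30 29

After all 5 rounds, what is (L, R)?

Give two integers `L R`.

Round 1 (k=28): L=128 R=32
Round 2 (k=21): L=32 R=39
Round 3 (k=35): L=39 R=124
Round 4 (k=30): L=124 R=168
Round 5 (k=29): L=168 R=115

Answer: 168 115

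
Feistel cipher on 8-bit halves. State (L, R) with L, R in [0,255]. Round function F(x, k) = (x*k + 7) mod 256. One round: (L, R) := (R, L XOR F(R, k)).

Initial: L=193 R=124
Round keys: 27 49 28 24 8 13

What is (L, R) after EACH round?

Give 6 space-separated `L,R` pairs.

Answer: 124,218 218,189 189,105 105,98 98,126 126,15

Derivation:
Round 1 (k=27): L=124 R=218
Round 2 (k=49): L=218 R=189
Round 3 (k=28): L=189 R=105
Round 4 (k=24): L=105 R=98
Round 5 (k=8): L=98 R=126
Round 6 (k=13): L=126 R=15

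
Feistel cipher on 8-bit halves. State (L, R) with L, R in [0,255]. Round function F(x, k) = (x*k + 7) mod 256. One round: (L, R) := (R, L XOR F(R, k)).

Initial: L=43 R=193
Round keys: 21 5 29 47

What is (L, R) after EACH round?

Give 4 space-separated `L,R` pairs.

Answer: 193,247 247,27 27,225 225,77

Derivation:
Round 1 (k=21): L=193 R=247
Round 2 (k=5): L=247 R=27
Round 3 (k=29): L=27 R=225
Round 4 (k=47): L=225 R=77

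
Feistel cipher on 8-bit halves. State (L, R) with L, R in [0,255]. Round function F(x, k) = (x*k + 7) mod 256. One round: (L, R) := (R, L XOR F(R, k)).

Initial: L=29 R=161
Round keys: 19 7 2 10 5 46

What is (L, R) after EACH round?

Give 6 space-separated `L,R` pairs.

Round 1 (k=19): L=161 R=231
Round 2 (k=7): L=231 R=249
Round 3 (k=2): L=249 R=30
Round 4 (k=10): L=30 R=202
Round 5 (k=5): L=202 R=231
Round 6 (k=46): L=231 R=67

Answer: 161,231 231,249 249,30 30,202 202,231 231,67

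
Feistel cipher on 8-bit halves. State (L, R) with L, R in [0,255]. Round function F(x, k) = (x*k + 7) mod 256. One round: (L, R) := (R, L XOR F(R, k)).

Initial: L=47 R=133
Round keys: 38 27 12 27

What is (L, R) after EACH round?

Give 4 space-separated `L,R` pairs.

Round 1 (k=38): L=133 R=234
Round 2 (k=27): L=234 R=48
Round 3 (k=12): L=48 R=173
Round 4 (k=27): L=173 R=118

Answer: 133,234 234,48 48,173 173,118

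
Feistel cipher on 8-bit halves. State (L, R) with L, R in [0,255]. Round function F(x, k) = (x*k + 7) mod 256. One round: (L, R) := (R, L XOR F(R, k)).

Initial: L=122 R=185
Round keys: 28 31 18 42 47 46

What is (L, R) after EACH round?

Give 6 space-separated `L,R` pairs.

Round 1 (k=28): L=185 R=57
Round 2 (k=31): L=57 R=87
Round 3 (k=18): L=87 R=28
Round 4 (k=42): L=28 R=200
Round 5 (k=47): L=200 R=163
Round 6 (k=46): L=163 R=153

Answer: 185,57 57,87 87,28 28,200 200,163 163,153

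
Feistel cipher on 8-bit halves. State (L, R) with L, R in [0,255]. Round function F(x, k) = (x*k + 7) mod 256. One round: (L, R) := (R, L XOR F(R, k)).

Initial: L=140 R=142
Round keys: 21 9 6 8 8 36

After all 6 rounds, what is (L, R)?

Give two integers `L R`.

Answer: 21 146

Derivation:
Round 1 (k=21): L=142 R=33
Round 2 (k=9): L=33 R=190
Round 3 (k=6): L=190 R=90
Round 4 (k=8): L=90 R=105
Round 5 (k=8): L=105 R=21
Round 6 (k=36): L=21 R=146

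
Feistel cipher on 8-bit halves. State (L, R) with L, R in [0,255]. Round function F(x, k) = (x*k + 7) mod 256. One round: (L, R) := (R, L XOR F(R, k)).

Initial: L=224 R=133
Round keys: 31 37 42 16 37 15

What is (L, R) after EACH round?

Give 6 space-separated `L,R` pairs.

Answer: 133,194 194,148 148,141 141,67 67,59 59,63

Derivation:
Round 1 (k=31): L=133 R=194
Round 2 (k=37): L=194 R=148
Round 3 (k=42): L=148 R=141
Round 4 (k=16): L=141 R=67
Round 5 (k=37): L=67 R=59
Round 6 (k=15): L=59 R=63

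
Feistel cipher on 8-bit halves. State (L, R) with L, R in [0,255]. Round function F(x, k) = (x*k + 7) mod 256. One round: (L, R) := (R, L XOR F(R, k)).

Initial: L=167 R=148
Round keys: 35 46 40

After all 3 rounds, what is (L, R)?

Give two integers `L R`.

Answer: 107 91

Derivation:
Round 1 (k=35): L=148 R=228
Round 2 (k=46): L=228 R=107
Round 3 (k=40): L=107 R=91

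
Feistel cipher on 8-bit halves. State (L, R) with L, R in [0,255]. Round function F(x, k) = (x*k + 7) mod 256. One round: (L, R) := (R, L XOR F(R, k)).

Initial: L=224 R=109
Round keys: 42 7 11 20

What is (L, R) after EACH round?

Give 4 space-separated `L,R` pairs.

Round 1 (k=42): L=109 R=9
Round 2 (k=7): L=9 R=43
Round 3 (k=11): L=43 R=233
Round 4 (k=20): L=233 R=16

Answer: 109,9 9,43 43,233 233,16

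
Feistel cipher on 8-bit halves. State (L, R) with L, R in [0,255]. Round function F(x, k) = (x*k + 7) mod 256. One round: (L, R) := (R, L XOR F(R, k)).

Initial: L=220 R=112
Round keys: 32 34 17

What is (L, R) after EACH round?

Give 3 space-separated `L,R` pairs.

Answer: 112,219 219,109 109,159

Derivation:
Round 1 (k=32): L=112 R=219
Round 2 (k=34): L=219 R=109
Round 3 (k=17): L=109 R=159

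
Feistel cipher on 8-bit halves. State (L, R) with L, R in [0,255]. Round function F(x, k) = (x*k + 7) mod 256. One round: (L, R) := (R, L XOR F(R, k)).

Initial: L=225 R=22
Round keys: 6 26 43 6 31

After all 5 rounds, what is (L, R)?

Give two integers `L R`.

Answer: 18 121

Derivation:
Round 1 (k=6): L=22 R=106
Round 2 (k=26): L=106 R=221
Round 3 (k=43): L=221 R=76
Round 4 (k=6): L=76 R=18
Round 5 (k=31): L=18 R=121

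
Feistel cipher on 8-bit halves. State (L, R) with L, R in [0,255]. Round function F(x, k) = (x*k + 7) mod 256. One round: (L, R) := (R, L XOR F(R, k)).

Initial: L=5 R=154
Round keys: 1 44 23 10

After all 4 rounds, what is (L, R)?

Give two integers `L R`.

Answer: 54 142

Derivation:
Round 1 (k=1): L=154 R=164
Round 2 (k=44): L=164 R=173
Round 3 (k=23): L=173 R=54
Round 4 (k=10): L=54 R=142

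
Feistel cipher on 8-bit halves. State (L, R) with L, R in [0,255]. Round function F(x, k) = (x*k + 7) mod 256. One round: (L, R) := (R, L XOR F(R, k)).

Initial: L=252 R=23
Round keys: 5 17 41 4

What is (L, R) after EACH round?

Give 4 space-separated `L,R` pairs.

Round 1 (k=5): L=23 R=134
Round 2 (k=17): L=134 R=250
Round 3 (k=41): L=250 R=151
Round 4 (k=4): L=151 R=153

Answer: 23,134 134,250 250,151 151,153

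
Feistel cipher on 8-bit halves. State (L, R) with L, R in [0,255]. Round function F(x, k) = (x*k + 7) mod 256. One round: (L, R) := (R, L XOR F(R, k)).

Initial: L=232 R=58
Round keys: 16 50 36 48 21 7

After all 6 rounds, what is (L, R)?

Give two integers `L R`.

Round 1 (k=16): L=58 R=79
Round 2 (k=50): L=79 R=79
Round 3 (k=36): L=79 R=108
Round 4 (k=48): L=108 R=8
Round 5 (k=21): L=8 R=195
Round 6 (k=7): L=195 R=84

Answer: 195 84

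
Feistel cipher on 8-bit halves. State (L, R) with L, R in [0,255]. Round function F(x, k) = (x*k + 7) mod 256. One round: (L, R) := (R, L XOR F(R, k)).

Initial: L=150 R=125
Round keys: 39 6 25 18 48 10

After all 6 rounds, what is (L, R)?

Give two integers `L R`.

Answer: 138 24

Derivation:
Round 1 (k=39): L=125 R=132
Round 2 (k=6): L=132 R=98
Round 3 (k=25): L=98 R=29
Round 4 (k=18): L=29 R=115
Round 5 (k=48): L=115 R=138
Round 6 (k=10): L=138 R=24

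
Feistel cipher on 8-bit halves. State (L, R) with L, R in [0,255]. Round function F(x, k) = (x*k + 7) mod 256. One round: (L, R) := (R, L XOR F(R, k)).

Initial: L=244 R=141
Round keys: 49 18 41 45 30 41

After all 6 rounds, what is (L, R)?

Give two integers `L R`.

Round 1 (k=49): L=141 R=240
Round 2 (k=18): L=240 R=106
Round 3 (k=41): L=106 R=241
Round 4 (k=45): L=241 R=14
Round 5 (k=30): L=14 R=90
Round 6 (k=41): L=90 R=127

Answer: 90 127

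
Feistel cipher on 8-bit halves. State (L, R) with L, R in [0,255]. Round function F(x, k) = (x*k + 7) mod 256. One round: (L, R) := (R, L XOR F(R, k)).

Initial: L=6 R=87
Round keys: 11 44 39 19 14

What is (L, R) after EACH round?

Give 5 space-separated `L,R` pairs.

Answer: 87,194 194,8 8,253 253,198 198,38

Derivation:
Round 1 (k=11): L=87 R=194
Round 2 (k=44): L=194 R=8
Round 3 (k=39): L=8 R=253
Round 4 (k=19): L=253 R=198
Round 5 (k=14): L=198 R=38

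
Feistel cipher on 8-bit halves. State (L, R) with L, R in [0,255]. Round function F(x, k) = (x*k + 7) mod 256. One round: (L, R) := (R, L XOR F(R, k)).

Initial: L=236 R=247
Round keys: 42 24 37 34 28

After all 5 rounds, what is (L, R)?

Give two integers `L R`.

Round 1 (k=42): L=247 R=97
Round 2 (k=24): L=97 R=232
Round 3 (k=37): L=232 R=238
Round 4 (k=34): L=238 R=75
Round 5 (k=28): L=75 R=213

Answer: 75 213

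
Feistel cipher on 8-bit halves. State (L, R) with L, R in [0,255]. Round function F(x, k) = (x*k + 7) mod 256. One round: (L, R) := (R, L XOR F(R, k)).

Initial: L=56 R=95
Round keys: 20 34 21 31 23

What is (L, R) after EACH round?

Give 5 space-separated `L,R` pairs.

Answer: 95,75 75,162 162,26 26,143 143,250

Derivation:
Round 1 (k=20): L=95 R=75
Round 2 (k=34): L=75 R=162
Round 3 (k=21): L=162 R=26
Round 4 (k=31): L=26 R=143
Round 5 (k=23): L=143 R=250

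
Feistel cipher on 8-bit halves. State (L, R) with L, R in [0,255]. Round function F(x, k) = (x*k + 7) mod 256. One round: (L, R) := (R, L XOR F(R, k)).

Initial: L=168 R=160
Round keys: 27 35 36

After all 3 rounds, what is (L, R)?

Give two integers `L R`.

Answer: 116 24

Derivation:
Round 1 (k=27): L=160 R=79
Round 2 (k=35): L=79 R=116
Round 3 (k=36): L=116 R=24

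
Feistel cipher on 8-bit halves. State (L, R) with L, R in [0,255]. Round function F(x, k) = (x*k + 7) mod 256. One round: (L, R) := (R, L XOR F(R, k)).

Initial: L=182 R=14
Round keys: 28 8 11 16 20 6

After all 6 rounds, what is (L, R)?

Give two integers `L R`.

Answer: 84 137

Derivation:
Round 1 (k=28): L=14 R=57
Round 2 (k=8): L=57 R=193
Round 3 (k=11): L=193 R=107
Round 4 (k=16): L=107 R=118
Round 5 (k=20): L=118 R=84
Round 6 (k=6): L=84 R=137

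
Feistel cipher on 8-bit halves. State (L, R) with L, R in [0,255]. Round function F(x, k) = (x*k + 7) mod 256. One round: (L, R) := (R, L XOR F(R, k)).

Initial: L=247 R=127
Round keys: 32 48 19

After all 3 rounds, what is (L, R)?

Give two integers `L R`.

Round 1 (k=32): L=127 R=16
Round 2 (k=48): L=16 R=120
Round 3 (k=19): L=120 R=255

Answer: 120 255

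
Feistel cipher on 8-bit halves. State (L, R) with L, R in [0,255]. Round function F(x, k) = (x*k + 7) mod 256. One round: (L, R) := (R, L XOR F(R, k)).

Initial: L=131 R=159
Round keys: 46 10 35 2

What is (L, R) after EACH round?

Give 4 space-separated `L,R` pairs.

Round 1 (k=46): L=159 R=26
Round 2 (k=10): L=26 R=148
Round 3 (k=35): L=148 R=89
Round 4 (k=2): L=89 R=45

Answer: 159,26 26,148 148,89 89,45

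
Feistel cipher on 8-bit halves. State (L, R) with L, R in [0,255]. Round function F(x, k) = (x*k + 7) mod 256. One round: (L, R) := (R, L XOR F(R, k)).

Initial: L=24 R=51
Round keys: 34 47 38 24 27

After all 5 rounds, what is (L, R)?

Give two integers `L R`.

Answer: 86 65

Derivation:
Round 1 (k=34): L=51 R=213
Round 2 (k=47): L=213 R=17
Round 3 (k=38): L=17 R=88
Round 4 (k=24): L=88 R=86
Round 5 (k=27): L=86 R=65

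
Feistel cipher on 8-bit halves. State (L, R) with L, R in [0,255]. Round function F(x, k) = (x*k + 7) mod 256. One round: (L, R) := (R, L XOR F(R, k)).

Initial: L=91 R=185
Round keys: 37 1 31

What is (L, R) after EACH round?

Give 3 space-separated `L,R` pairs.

Answer: 185,159 159,31 31,87

Derivation:
Round 1 (k=37): L=185 R=159
Round 2 (k=1): L=159 R=31
Round 3 (k=31): L=31 R=87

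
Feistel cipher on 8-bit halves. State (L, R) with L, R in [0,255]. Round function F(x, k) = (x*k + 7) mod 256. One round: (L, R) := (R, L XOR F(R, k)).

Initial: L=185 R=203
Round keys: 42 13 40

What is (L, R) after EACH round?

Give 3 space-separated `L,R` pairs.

Round 1 (k=42): L=203 R=236
Round 2 (k=13): L=236 R=200
Round 3 (k=40): L=200 R=171

Answer: 203,236 236,200 200,171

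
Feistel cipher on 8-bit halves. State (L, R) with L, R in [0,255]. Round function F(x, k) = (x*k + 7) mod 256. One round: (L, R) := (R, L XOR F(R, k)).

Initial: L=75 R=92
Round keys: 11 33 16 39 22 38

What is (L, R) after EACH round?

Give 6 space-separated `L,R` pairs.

Answer: 92,176 176,235 235,7 7,243 243,238 238,168

Derivation:
Round 1 (k=11): L=92 R=176
Round 2 (k=33): L=176 R=235
Round 3 (k=16): L=235 R=7
Round 4 (k=39): L=7 R=243
Round 5 (k=22): L=243 R=238
Round 6 (k=38): L=238 R=168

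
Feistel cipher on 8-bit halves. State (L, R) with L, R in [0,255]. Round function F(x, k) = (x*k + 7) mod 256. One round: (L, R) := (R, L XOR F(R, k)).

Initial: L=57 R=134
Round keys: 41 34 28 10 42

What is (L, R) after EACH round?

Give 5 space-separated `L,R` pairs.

Round 1 (k=41): L=134 R=68
Round 2 (k=34): L=68 R=137
Round 3 (k=28): L=137 R=71
Round 4 (k=10): L=71 R=68
Round 5 (k=42): L=68 R=104

Answer: 134,68 68,137 137,71 71,68 68,104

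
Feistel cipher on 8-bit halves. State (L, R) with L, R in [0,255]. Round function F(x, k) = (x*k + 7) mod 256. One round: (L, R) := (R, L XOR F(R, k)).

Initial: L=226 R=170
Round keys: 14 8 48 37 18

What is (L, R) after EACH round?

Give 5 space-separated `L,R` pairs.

Answer: 170,177 177,37 37,70 70,0 0,65

Derivation:
Round 1 (k=14): L=170 R=177
Round 2 (k=8): L=177 R=37
Round 3 (k=48): L=37 R=70
Round 4 (k=37): L=70 R=0
Round 5 (k=18): L=0 R=65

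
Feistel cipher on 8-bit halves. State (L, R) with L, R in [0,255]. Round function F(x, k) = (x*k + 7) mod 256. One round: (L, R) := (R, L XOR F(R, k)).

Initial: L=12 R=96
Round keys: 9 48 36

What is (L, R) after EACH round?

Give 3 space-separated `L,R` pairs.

Answer: 96,107 107,119 119,168

Derivation:
Round 1 (k=9): L=96 R=107
Round 2 (k=48): L=107 R=119
Round 3 (k=36): L=119 R=168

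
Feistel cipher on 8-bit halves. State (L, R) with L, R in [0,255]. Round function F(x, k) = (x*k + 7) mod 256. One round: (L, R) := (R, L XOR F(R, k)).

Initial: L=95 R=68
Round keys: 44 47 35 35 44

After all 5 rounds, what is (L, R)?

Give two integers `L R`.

Answer: 236 135

Derivation:
Round 1 (k=44): L=68 R=232
Round 2 (k=47): L=232 R=219
Round 3 (k=35): L=219 R=16
Round 4 (k=35): L=16 R=236
Round 5 (k=44): L=236 R=135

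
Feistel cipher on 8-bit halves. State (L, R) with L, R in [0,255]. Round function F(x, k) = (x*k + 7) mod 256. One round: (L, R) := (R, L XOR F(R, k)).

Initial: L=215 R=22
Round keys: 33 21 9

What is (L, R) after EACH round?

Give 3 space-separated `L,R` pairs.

Round 1 (k=33): L=22 R=10
Round 2 (k=21): L=10 R=207
Round 3 (k=9): L=207 R=68

Answer: 22,10 10,207 207,68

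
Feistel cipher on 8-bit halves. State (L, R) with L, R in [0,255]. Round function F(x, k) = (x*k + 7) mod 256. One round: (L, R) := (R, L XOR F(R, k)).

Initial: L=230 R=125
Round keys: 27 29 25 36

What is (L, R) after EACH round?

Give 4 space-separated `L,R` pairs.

Answer: 125,208 208,234 234,49 49,1

Derivation:
Round 1 (k=27): L=125 R=208
Round 2 (k=29): L=208 R=234
Round 3 (k=25): L=234 R=49
Round 4 (k=36): L=49 R=1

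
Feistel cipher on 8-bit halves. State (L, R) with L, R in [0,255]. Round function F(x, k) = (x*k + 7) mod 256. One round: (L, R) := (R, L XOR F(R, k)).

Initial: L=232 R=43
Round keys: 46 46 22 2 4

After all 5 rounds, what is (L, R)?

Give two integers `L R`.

Round 1 (k=46): L=43 R=41
Round 2 (k=46): L=41 R=78
Round 3 (k=22): L=78 R=146
Round 4 (k=2): L=146 R=101
Round 5 (k=4): L=101 R=9

Answer: 101 9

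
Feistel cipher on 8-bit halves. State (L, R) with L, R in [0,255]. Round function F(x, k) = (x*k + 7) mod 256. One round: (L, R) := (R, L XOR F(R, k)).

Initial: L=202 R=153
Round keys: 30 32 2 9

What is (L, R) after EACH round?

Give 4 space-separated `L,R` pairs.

Round 1 (k=30): L=153 R=63
Round 2 (k=32): L=63 R=126
Round 3 (k=2): L=126 R=60
Round 4 (k=9): L=60 R=93

Answer: 153,63 63,126 126,60 60,93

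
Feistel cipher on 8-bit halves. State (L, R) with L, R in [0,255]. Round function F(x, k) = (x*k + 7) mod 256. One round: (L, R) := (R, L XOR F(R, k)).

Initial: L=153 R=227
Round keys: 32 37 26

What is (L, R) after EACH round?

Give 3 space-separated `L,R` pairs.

Answer: 227,254 254,94 94,109

Derivation:
Round 1 (k=32): L=227 R=254
Round 2 (k=37): L=254 R=94
Round 3 (k=26): L=94 R=109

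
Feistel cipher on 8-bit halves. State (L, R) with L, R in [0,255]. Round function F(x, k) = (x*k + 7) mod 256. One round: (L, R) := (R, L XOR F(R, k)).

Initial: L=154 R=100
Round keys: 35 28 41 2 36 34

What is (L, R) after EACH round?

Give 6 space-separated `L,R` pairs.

Answer: 100,41 41,231 231,47 47,130 130,96 96,69

Derivation:
Round 1 (k=35): L=100 R=41
Round 2 (k=28): L=41 R=231
Round 3 (k=41): L=231 R=47
Round 4 (k=2): L=47 R=130
Round 5 (k=36): L=130 R=96
Round 6 (k=34): L=96 R=69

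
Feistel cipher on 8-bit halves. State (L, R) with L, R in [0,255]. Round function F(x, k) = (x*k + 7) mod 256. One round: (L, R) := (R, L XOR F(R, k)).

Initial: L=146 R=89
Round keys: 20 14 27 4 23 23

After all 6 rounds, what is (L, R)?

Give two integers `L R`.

Answer: 238 186

Derivation:
Round 1 (k=20): L=89 R=105
Round 2 (k=14): L=105 R=156
Round 3 (k=27): L=156 R=18
Round 4 (k=4): L=18 R=211
Round 5 (k=23): L=211 R=238
Round 6 (k=23): L=238 R=186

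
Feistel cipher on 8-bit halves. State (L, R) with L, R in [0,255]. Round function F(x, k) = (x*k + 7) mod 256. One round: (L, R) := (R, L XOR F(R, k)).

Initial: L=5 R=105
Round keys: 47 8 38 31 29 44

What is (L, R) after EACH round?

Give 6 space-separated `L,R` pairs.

Round 1 (k=47): L=105 R=75
Round 2 (k=8): L=75 R=54
Round 3 (k=38): L=54 R=64
Round 4 (k=31): L=64 R=241
Round 5 (k=29): L=241 R=20
Round 6 (k=44): L=20 R=134

Answer: 105,75 75,54 54,64 64,241 241,20 20,134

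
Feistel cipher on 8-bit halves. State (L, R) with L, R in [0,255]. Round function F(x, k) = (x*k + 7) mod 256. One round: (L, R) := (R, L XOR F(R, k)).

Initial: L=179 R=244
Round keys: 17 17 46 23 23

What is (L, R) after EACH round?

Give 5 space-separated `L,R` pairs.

Answer: 244,136 136,251 251,169 169,205 205,219

Derivation:
Round 1 (k=17): L=244 R=136
Round 2 (k=17): L=136 R=251
Round 3 (k=46): L=251 R=169
Round 4 (k=23): L=169 R=205
Round 5 (k=23): L=205 R=219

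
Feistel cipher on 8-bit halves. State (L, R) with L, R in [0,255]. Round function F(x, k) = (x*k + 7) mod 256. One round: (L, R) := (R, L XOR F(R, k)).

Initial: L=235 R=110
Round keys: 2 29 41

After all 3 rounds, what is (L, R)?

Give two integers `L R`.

Answer: 129 184

Derivation:
Round 1 (k=2): L=110 R=8
Round 2 (k=29): L=8 R=129
Round 3 (k=41): L=129 R=184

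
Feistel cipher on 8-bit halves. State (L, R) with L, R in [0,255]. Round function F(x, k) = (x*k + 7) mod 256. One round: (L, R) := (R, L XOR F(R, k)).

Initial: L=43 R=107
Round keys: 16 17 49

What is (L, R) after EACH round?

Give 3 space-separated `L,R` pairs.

Round 1 (k=16): L=107 R=156
Round 2 (k=17): L=156 R=8
Round 3 (k=49): L=8 R=19

Answer: 107,156 156,8 8,19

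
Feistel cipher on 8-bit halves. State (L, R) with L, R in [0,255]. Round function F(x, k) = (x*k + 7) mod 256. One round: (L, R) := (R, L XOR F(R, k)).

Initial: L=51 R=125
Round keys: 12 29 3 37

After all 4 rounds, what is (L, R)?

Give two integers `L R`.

Round 1 (k=12): L=125 R=208
Round 2 (k=29): L=208 R=234
Round 3 (k=3): L=234 R=21
Round 4 (k=37): L=21 R=250

Answer: 21 250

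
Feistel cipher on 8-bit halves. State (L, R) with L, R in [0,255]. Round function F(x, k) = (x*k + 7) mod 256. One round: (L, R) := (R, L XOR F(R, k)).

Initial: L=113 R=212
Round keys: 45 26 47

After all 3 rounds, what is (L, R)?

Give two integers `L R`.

Round 1 (k=45): L=212 R=58
Round 2 (k=26): L=58 R=63
Round 3 (k=47): L=63 R=162

Answer: 63 162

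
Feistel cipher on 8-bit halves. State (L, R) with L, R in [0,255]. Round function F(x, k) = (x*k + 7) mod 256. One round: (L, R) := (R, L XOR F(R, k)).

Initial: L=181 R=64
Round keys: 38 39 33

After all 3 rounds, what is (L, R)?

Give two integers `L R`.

Round 1 (k=38): L=64 R=50
Round 2 (k=39): L=50 R=229
Round 3 (k=33): L=229 R=190

Answer: 229 190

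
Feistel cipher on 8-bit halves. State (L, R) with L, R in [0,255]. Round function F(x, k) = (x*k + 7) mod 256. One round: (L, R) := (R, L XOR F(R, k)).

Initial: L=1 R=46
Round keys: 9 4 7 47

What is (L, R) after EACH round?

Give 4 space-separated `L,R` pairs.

Answer: 46,164 164,185 185,178 178,12

Derivation:
Round 1 (k=9): L=46 R=164
Round 2 (k=4): L=164 R=185
Round 3 (k=7): L=185 R=178
Round 4 (k=47): L=178 R=12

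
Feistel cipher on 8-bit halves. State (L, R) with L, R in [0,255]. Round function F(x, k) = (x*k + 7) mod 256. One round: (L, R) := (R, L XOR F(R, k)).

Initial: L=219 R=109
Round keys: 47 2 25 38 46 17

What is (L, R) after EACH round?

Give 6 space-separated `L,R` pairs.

Round 1 (k=47): L=109 R=209
Round 2 (k=2): L=209 R=196
Round 3 (k=25): L=196 R=250
Round 4 (k=38): L=250 R=231
Round 5 (k=46): L=231 R=115
Round 6 (k=17): L=115 R=77

Answer: 109,209 209,196 196,250 250,231 231,115 115,77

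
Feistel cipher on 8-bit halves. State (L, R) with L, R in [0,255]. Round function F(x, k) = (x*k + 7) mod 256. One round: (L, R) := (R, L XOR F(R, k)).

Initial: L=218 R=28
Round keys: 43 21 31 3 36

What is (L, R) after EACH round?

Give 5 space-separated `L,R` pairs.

Round 1 (k=43): L=28 R=97
Round 2 (k=21): L=97 R=224
Round 3 (k=31): L=224 R=70
Round 4 (k=3): L=70 R=57
Round 5 (k=36): L=57 R=77

Answer: 28,97 97,224 224,70 70,57 57,77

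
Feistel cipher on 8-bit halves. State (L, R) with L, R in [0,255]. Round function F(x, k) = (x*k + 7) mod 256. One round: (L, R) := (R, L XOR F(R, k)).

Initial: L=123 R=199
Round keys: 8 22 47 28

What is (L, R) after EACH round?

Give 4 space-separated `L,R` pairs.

Round 1 (k=8): L=199 R=68
Round 2 (k=22): L=68 R=24
Round 3 (k=47): L=24 R=43
Round 4 (k=28): L=43 R=163

Answer: 199,68 68,24 24,43 43,163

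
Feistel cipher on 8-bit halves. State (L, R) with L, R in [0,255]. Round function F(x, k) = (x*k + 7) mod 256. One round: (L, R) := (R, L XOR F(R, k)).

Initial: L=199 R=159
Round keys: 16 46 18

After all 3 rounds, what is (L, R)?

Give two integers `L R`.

Round 1 (k=16): L=159 R=48
Round 2 (k=46): L=48 R=56
Round 3 (k=18): L=56 R=199

Answer: 56 199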